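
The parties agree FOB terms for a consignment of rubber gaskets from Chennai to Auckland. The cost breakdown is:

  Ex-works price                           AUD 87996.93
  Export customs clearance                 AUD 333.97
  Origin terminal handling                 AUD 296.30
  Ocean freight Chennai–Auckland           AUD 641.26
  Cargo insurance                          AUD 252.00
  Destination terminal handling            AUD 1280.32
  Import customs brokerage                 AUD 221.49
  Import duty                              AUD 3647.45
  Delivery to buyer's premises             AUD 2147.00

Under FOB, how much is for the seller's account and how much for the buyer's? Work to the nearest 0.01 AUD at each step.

Seller: AUD 88627.20; buyer: AUD 8189.52

FOB: the seller bears costs until goods are on board at the origin port; the buyer bears freight, insurance and all costs thereafter.
Seller's account: goods 87996.93 + export clearance 333.97 + origin terminal 296.30 = 88627.20
Buyer's account: freight 641.26 + insurance 252.00 + destination terminal 1280.32 + brokerage 221.49 + duty 3647.45 + delivery 2147.00 = 8189.52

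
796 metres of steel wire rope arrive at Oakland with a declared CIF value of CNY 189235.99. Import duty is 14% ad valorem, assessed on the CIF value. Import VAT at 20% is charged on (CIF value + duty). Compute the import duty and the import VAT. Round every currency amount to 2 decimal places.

Import duty = 189235.99 × 14% = 26493.04
VAT base = CIF + duty = 189235.99 + 26493.04 = 215729.03
Import VAT = 215729.03 × 20% = 43145.81

Import duty: CNY 26493.04; import VAT: CNY 43145.81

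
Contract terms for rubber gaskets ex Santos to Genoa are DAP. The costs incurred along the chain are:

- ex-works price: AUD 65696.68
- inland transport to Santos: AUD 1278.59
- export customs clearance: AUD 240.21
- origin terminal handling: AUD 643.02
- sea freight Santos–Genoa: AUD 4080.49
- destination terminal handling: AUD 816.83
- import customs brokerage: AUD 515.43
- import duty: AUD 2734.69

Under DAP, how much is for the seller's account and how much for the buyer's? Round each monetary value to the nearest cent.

DAP: the seller bears all costs to the named destination except import duty and clearance.
Seller's account: goods 65696.68 + inland to port 1278.59 + export clearance 240.21 + origin terminal 643.02 + freight 4080.49 + destination terminal 816.83 = 72755.82
Buyer's account: brokerage 515.43 + duty 2734.69 = 3250.12

Seller: AUD 72755.82; buyer: AUD 3250.12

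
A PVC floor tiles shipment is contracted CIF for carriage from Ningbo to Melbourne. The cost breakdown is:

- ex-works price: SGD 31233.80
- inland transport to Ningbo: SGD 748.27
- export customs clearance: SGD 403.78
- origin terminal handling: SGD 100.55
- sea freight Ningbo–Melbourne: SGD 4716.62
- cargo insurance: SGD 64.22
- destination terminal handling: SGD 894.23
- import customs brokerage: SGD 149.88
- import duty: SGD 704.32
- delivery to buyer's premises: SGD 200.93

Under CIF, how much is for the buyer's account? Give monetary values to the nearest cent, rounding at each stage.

CIF: the seller pays costs through ocean freight and marine insurance to the destination port.
Seller's account: goods 31233.80 + inland to port 748.27 + export clearance 403.78 + origin terminal 100.55 + freight 4716.62 + insurance 64.22 = 37267.24
Buyer's account: destination terminal 894.23 + brokerage 149.88 + duty 704.32 + delivery 200.93 = 1949.36

Buyer's account: SGD 1949.36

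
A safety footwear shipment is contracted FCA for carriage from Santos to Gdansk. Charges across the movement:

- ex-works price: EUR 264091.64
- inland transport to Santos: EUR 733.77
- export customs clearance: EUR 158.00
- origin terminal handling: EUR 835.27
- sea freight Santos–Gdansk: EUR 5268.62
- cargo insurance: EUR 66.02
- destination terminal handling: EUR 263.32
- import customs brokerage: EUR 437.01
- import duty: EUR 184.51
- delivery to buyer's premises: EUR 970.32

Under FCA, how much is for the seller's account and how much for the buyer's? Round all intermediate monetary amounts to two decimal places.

Seller: EUR 264983.41; buyer: EUR 8025.07

FCA: the seller delivers export-cleared goods to the carrier; the buyer bears costs from that point.
Seller's account: goods 264091.64 + inland to port 733.77 + export clearance 158.00 = 264983.41
Buyer's account: origin terminal 835.27 + freight 5268.62 + insurance 66.02 + destination terminal 263.32 + brokerage 437.01 + duty 184.51 + delivery 970.32 = 8025.07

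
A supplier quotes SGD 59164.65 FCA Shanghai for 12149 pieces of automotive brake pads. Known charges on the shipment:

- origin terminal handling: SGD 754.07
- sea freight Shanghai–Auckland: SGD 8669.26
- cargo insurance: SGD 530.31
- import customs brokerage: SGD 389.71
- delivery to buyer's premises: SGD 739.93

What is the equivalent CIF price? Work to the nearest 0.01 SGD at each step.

CIF price: SGD 69118.29

Not relevant to the conversion: delivery, brokerage — on the buyer under both terms; not part of either seller's price.
From FCA to CIF, the seller additionally bears: origin terminal, freight, insurance.
CIF price = 59164.65 + 754.07 + 8669.26 + 530.31 = 69118.29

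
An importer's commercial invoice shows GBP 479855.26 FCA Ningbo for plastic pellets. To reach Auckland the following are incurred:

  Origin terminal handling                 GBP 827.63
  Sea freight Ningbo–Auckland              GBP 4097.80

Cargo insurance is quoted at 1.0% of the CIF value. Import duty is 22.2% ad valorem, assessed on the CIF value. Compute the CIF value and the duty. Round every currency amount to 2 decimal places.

CIF value: GBP 489677.46; import duty: GBP 108708.40

Let C be the CIF value. C = FCA price + pre-shipment costs + freight + 1.0% × C
C − 1.0% × C = 479855.26 + 827.63 + 4097.80
0.99 × C = 484780.69
C = 484780.69 / 0.99 = 489677.46
Insurance premium = 1.0% × 489677.46 = 4896.77
Import duty = 489677.46 × 22.2% = 108708.40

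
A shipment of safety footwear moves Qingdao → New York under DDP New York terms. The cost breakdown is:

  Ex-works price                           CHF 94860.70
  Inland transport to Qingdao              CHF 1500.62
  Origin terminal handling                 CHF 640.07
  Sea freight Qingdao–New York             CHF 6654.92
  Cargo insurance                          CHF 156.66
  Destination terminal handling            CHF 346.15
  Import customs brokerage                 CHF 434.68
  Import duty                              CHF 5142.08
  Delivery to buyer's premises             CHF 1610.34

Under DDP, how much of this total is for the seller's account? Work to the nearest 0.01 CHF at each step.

Seller's account: CHF 111346.22

DDP: the seller bears all costs including import duty.
Seller's account: goods 94860.70 + inland to port 1500.62 + origin terminal 640.07 + freight 6654.92 + insurance 156.66 + destination terminal 346.15 + brokerage 434.68 + duty 5142.08 + delivery 1610.34 = 111346.22
Buyer's account: 0.00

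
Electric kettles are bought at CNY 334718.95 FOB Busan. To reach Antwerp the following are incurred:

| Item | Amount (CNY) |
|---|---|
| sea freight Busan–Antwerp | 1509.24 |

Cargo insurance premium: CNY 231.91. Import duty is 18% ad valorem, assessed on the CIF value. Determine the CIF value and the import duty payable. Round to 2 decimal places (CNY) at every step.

CIF = FOB price + freight + insurance
CIF = 334718.95 + 1509.24 + 231.91 = 336460.10
Import duty = 336460.10 × 18% = 60562.82

CIF value: CNY 336460.10; import duty: CNY 60562.82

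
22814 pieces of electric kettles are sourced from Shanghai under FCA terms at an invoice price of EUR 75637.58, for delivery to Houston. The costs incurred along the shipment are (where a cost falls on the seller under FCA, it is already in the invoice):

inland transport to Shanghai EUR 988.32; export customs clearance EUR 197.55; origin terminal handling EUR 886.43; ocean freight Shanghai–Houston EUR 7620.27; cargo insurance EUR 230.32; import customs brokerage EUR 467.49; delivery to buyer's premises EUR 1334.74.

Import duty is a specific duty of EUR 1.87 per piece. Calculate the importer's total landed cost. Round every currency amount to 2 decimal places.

Total landed cost: EUR 128839.01

FCA: the seller delivers export-cleared goods to the carrier; the buyer bears costs from that point.
Already in the invoice (seller's account under FCA): inland to port, export clearance — exclude.
CIF value = FCA price + origin terminal + freight + insurance = 75637.58 + 886.43 + 7620.27 + 230.32 = 84374.60
Import duty = 22814 × 1.87 = 42662.18
Buyer bears: origin terminal 886.43 + freight 7620.27 + insurance 230.32 + brokerage 467.49 + delivery 1334.74 + duty 42662.18 = 53201.43
Landed cost = invoice 75637.58 + 53201.43 = 128839.01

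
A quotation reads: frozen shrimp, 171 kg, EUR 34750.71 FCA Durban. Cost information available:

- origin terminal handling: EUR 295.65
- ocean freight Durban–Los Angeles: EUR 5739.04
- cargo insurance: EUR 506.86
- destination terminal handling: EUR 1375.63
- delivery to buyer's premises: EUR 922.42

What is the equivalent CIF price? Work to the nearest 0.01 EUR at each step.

CIF price: EUR 41292.26

Not relevant to the conversion: delivery, destination terminal — on the buyer under both terms; not part of either seller's price.
From FCA to CIF, the seller additionally bears: origin terminal, freight, insurance.
CIF price = 34750.71 + 295.65 + 5739.04 + 506.86 = 41292.26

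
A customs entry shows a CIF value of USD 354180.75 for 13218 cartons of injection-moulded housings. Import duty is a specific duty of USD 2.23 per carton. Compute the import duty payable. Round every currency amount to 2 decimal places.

Import duty: USD 29476.14

Import duty = 13218 × 2.23 = 29476.14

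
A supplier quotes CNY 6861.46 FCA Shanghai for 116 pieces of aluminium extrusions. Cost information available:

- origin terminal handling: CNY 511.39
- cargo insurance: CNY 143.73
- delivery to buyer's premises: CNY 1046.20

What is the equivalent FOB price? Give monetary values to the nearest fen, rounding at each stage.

FOB price: CNY 7372.85

Not relevant to the conversion: insurance, delivery — on the buyer under both terms; not part of either seller's price.
From FCA to FOB, the seller additionally bears: origin terminal.
FOB price = 6861.46 + 511.39 = 7372.85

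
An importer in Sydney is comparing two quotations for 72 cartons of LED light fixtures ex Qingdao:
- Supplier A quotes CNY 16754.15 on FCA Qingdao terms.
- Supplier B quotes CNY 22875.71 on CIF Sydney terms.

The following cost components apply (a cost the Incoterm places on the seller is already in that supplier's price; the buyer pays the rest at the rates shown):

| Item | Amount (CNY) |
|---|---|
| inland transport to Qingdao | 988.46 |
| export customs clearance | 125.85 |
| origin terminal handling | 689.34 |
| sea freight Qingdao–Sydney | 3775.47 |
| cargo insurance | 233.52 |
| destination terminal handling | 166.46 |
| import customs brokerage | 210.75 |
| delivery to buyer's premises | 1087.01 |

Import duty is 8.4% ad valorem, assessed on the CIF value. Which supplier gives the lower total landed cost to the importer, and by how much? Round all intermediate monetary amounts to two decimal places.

Supplier A (FCA):
CIF value = FCA price + origin terminal + freight + insurance = 16754.15 + 689.34 + 3775.47 + 233.52 = 21452.48
Import duty = 21452.48 × 8.4% = 1802.01
Buyer bears (A): 689.34 + 3775.47 + 233.52 + 166.46 + 210.75 + 1087.01 = 6162.55
Landed cost (A) = invoice 16754.15 + 6162.55 + duty 1802.01 = 24718.71
Supplier B (CIF):
The CIF price already equals the CIF value: 22875.71
Import duty = 22875.71 × 8.4% = 1921.56
Buyer bears (B): 166.46 + 210.75 + 1087.01 = 1464.22
Landed cost (B) = invoice 22875.71 + 1464.22 + duty 1921.56 = 26261.49
Difference = |24718.71 − 26261.49| = 1542.78

Supplier A is cheaper by CNY 1542.78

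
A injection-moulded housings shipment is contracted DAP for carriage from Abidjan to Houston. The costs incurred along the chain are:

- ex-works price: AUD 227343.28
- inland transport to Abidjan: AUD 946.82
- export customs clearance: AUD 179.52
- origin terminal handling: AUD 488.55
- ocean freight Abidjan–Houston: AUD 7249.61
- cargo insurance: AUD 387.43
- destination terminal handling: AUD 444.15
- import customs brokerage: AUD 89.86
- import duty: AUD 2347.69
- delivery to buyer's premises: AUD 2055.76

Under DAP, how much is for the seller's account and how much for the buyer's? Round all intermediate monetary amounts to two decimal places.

Seller: AUD 239095.12; buyer: AUD 2437.55

DAP: the seller bears all costs to the named destination except import duty and clearance.
Seller's account: goods 227343.28 + inland to port 946.82 + export clearance 179.52 + origin terminal 488.55 + freight 7249.61 + insurance 387.43 + destination terminal 444.15 + delivery 2055.76 = 239095.12
Buyer's account: brokerage 89.86 + duty 2347.69 = 2437.55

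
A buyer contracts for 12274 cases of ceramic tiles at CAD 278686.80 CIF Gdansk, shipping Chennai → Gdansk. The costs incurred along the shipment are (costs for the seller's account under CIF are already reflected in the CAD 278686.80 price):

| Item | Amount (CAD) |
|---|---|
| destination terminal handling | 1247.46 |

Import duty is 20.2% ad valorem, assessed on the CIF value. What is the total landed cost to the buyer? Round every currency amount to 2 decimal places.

CIF: the seller pays costs through ocean freight and marine insurance to the destination port.
The CIF price already equals the CIF value: 278686.80
Import duty = 278686.80 × 20.2% = 56294.73
Buyer bears: destination terminal 1247.46 + duty 56294.73 = 57542.19
Landed cost = invoice 278686.80 + 57542.19 = 336228.99

Total landed cost: CAD 336228.99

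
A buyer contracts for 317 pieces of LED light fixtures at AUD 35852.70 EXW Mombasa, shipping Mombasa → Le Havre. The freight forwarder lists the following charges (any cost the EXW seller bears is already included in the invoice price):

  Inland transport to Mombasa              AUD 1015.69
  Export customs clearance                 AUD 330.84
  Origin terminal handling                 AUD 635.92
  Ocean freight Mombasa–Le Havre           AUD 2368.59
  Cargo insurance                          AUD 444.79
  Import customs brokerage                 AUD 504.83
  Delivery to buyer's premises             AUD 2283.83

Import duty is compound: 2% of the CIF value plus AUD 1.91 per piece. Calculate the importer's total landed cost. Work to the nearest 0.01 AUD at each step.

EXW: the seller makes goods available at their premises; the buyer bears all onward costs.
CIF value = EXW price + inland to port + export clearance + origin terminal + freight + insurance = 35852.70 + 1015.69 + 330.84 + 635.92 + 2368.59 + 444.79 = 40648.53
Ad valorem component: 40648.53 × 2% = 812.97
Specific component: 317 × 1.91 = 605.47
Import duty = 812.97 + 605.47 = 1418.44
Buyer bears: inland to port 1015.69 + export clearance 330.84 + origin terminal 635.92 + freight 2368.59 + insurance 444.79 + brokerage 504.83 + delivery 2283.83 + duty 1418.44 = 9002.93
Landed cost = invoice 35852.70 + 9002.93 = 44855.63

Total landed cost: AUD 44855.63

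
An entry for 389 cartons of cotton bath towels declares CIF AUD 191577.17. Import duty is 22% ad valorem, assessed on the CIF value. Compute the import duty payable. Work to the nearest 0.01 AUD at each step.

Import duty: AUD 42146.98

Import duty = 191577.17 × 22% = 42146.98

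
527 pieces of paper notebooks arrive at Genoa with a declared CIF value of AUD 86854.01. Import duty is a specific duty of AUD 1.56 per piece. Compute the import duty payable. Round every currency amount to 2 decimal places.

Import duty: AUD 822.12

Import duty = 527 × 1.56 = 822.12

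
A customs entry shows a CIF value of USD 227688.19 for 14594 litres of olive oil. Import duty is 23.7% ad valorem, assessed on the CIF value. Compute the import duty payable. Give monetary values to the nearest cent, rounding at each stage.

Import duty: USD 53962.10

Import duty = 227688.19 × 23.7% = 53962.10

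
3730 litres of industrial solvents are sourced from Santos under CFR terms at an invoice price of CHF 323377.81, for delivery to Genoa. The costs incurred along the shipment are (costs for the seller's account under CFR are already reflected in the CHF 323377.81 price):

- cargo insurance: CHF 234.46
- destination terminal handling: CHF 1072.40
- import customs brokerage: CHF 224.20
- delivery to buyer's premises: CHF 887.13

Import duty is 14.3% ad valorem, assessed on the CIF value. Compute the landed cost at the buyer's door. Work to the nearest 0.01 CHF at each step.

Total landed cost: CHF 372072.55

CFR: the seller pays costs through ocean freight to the destination port, but not insurance.
CIF value = CFR price + insurance = 323377.81 + 234.46 = 323612.27
Import duty = 323612.27 × 14.3% = 46276.55
Buyer bears: insurance 234.46 + destination terminal 1072.40 + brokerage 224.20 + delivery 887.13 + duty 46276.55 = 48694.74
Landed cost = invoice 323377.81 + 48694.74 = 372072.55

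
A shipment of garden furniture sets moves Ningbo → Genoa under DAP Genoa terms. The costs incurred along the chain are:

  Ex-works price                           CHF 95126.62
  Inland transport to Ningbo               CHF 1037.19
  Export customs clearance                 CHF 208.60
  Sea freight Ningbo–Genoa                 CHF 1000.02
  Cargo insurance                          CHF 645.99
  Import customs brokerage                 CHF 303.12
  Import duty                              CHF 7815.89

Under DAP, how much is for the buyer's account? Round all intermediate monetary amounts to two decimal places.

DAP: the seller bears all costs to the named destination except import duty and clearance.
Seller's account: goods 95126.62 + inland to port 1037.19 + export clearance 208.60 + freight 1000.02 + insurance 645.99 = 98018.42
Buyer's account: brokerage 303.12 + duty 7815.89 = 8119.01

Buyer's account: CHF 8119.01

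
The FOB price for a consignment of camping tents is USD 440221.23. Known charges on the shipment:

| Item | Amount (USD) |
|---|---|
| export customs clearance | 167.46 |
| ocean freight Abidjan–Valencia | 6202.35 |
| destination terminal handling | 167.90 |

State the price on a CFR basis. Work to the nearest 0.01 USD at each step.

Not relevant to the conversion: export clearance — on the seller under both FOB and CFR; already in the FOB price and stays in the CFR price. destination terminal — on the buyer under both terms; not part of either seller's price.
From FOB to CFR, the seller additionally bears: freight.
CFR price = 440221.23 + 6202.35 = 446423.58

CFR price: USD 446423.58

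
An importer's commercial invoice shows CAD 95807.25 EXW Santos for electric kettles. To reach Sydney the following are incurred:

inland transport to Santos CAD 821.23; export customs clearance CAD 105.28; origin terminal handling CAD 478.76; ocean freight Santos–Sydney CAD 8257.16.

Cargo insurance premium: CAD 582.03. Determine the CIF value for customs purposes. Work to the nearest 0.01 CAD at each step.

CIF = EXW price + pre-shipment costs + freight + insurance
CIF = 95807.25 + 821.23 + 105.28 + 478.76 + 8257.16 + 582.03 = 106051.71

CIF value: CAD 106051.71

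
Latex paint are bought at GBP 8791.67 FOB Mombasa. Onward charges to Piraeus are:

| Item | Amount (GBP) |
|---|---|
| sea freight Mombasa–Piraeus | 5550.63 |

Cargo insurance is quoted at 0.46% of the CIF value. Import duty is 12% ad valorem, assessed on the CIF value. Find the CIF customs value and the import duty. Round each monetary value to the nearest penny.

Let C be the CIF value. C = FOB price + freight + 0.46% × C
C − 0.46% × C = 8791.67 + 5550.63
0.9954 × C = 14342.30
C = 14342.30 / 0.9954 = 14408.58
Insurance premium = 0.46% × 14408.58 = 66.28
Import duty = 14408.58 × 12% = 1729.03

CIF value: GBP 14408.58; import duty: GBP 1729.03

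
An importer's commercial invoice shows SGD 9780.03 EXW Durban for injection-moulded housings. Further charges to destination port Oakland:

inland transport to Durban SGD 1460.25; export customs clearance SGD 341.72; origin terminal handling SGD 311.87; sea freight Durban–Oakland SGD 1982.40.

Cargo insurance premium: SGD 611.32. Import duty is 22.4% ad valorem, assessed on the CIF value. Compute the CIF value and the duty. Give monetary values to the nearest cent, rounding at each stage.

CIF value: SGD 14487.59; import duty: SGD 3245.22

CIF = EXW price + pre-shipment costs + freight + insurance
CIF = 9780.03 + 1460.25 + 341.72 + 311.87 + 1982.40 + 611.32 = 14487.59
Import duty = 14487.59 × 22.4% = 3245.22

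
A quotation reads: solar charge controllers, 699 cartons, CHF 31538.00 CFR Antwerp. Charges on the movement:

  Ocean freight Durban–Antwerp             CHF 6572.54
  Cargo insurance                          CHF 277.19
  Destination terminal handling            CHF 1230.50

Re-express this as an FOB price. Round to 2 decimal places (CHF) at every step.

FOB price: CHF 24965.46

Not relevant to the conversion: insurance, destination terminal — on the buyer under both terms; not part of either seller's price.
From CFR to FOB, the seller no longer bears: freight.
FOB price = 31538.00 − 6572.54 = 24965.46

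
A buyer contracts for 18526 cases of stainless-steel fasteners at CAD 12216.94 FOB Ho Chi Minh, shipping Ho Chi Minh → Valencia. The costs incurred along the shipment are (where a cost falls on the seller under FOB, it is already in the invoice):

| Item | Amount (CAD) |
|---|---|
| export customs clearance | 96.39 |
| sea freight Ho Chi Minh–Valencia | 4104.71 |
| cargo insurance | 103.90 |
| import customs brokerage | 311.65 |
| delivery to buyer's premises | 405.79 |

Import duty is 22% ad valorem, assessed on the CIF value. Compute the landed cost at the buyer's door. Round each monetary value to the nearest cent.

FOB: the seller bears costs until goods are on board at the origin port; the buyer bears freight, insurance and all costs thereafter.
Already in the invoice (seller's account under FOB): export clearance — exclude.
CIF value = FOB price + freight + insurance = 12216.94 + 4104.71 + 103.90 = 16425.55
Import duty = 16425.55 × 22% = 3613.62
Buyer bears: freight 4104.71 + insurance 103.90 + brokerage 311.65 + delivery 405.79 + duty 3613.62 = 8539.67
Landed cost = invoice 12216.94 + 8539.67 = 20756.61

Total landed cost: CAD 20756.61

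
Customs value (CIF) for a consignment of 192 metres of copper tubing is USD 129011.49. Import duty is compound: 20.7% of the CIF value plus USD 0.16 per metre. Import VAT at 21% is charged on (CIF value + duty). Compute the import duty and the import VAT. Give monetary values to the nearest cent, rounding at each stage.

Ad valorem component: 129011.49 × 20.7% = 26705.38
Specific component: 192 × 0.16 = 30.72
Import duty = 26705.38 + 30.72 = 26736.10
VAT base = CIF + duty = 129011.49 + 26736.10 = 155747.59
Import VAT = 155747.59 × 21% = 32706.99

Import duty: USD 26736.10; import VAT: USD 32706.99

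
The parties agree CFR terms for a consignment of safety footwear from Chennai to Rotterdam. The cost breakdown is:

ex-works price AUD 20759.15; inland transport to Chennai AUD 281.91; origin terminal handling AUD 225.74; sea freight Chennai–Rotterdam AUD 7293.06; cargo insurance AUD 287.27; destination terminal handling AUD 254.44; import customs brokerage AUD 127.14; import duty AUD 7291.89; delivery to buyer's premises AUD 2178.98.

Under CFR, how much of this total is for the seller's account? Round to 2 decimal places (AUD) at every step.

CFR: the seller pays costs through ocean freight to the destination port, but not insurance.
Seller's account: goods 20759.15 + inland to port 281.91 + origin terminal 225.74 + freight 7293.06 = 28559.86
Buyer's account: insurance 287.27 + destination terminal 254.44 + brokerage 127.14 + duty 7291.89 + delivery 2178.98 = 10139.72

Seller's account: AUD 28559.86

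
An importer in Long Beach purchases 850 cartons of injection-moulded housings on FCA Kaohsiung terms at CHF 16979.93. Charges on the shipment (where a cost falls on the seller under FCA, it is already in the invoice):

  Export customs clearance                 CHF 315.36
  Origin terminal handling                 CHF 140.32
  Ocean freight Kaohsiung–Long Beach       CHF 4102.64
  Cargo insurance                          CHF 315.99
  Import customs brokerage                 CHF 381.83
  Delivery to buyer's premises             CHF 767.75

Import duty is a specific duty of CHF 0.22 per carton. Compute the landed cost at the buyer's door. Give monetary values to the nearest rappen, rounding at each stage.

FCA: the seller delivers export-cleared goods to the carrier; the buyer bears costs from that point.
Already in the invoice (seller's account under FCA): export clearance — exclude.
CIF value = FCA price + origin terminal + freight + insurance = 16979.93 + 140.32 + 4102.64 + 315.99 = 21538.88
Import duty = 850 × 0.22 = 187.00
Buyer bears: origin terminal 140.32 + freight 4102.64 + insurance 315.99 + brokerage 381.83 + delivery 767.75 + duty 187.00 = 5895.53
Landed cost = invoice 16979.93 + 5895.53 = 22875.46

Total landed cost: CHF 22875.46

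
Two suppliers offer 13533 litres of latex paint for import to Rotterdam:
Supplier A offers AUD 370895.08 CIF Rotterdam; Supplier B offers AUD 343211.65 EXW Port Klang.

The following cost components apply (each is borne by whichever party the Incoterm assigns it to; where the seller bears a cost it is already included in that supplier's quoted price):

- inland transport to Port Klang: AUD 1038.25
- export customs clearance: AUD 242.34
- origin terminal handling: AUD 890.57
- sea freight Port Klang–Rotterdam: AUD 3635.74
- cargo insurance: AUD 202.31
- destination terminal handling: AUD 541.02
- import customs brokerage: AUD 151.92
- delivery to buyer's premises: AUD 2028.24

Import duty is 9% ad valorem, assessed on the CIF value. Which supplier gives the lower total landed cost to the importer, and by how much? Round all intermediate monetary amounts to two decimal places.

Supplier A (CIF):
The CIF price already equals the CIF value: 370895.08
Import duty = 370895.08 × 9% = 33380.56
Buyer bears (A): 541.02 + 151.92 + 2028.24 = 2721.18
Landed cost (A) = invoice 370895.08 + 2721.18 + duty 33380.56 = 406996.82
Supplier B (EXW):
CIF value = EXW price + inland to port + export clearance + origin terminal + freight + insurance = 343211.65 + 1038.25 + 242.34 + 890.57 + 3635.74 + 202.31 = 349220.86
Import duty = 349220.86 × 9% = 31429.88
Buyer bears (B): 1038.25 + 242.34 + 890.57 + 3635.74 + 202.31 + 541.02 + 151.92 + 2028.24 = 8730.39
Landed cost (B) = invoice 343211.65 + 8730.39 + duty 31429.88 = 383371.92
Difference = |406996.82 − 383371.92| = 23624.90

Supplier B is cheaper by AUD 23624.90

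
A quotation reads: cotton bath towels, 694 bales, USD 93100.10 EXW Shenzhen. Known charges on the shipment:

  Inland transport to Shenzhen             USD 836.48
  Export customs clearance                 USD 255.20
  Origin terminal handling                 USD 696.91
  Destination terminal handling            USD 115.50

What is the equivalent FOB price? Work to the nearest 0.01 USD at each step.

Not relevant to the conversion: destination terminal — on the buyer under both terms; not part of either seller's price.
From EXW to FOB, the seller additionally bears: inland to port, export clearance, origin terminal.
FOB price = 93100.10 + 836.48 + 255.20 + 696.91 = 94888.69

FOB price: USD 94888.69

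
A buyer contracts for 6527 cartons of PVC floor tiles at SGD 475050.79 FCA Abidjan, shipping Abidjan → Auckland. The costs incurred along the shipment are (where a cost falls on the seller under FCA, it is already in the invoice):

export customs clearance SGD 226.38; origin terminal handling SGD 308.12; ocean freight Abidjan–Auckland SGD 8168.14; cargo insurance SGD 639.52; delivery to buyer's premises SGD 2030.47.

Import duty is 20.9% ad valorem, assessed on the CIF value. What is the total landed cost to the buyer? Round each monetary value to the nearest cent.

FCA: the seller delivers export-cleared goods to the carrier; the buyer bears costs from that point.
Already in the invoice (seller's account under FCA): export clearance — exclude.
CIF value = FCA price + origin terminal + freight + insurance = 475050.79 + 308.12 + 8168.14 + 639.52 = 484166.57
Import duty = 484166.57 × 20.9% = 101190.81
Buyer bears: origin terminal 308.12 + freight 8168.14 + insurance 639.52 + delivery 2030.47 + duty 101190.81 = 112337.06
Landed cost = invoice 475050.79 + 112337.06 = 587387.85

Total landed cost: SGD 587387.85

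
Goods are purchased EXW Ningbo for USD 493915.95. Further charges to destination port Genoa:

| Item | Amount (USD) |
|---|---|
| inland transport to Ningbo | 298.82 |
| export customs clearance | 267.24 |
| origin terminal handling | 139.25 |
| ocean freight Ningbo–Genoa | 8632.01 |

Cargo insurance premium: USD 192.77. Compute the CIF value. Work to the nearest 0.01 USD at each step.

CIF = EXW price + pre-shipment costs + freight + insurance
CIF = 493915.95 + 298.82 + 267.24 + 139.25 + 8632.01 + 192.77 = 503446.04

CIF value: USD 503446.04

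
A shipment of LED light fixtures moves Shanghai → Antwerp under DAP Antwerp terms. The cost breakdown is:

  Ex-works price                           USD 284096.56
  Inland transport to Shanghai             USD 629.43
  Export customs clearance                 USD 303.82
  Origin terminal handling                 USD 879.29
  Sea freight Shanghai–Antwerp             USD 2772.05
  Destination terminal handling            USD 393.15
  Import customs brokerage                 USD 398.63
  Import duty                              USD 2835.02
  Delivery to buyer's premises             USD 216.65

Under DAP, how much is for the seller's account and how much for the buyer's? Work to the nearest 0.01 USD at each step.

DAP: the seller bears all costs to the named destination except import duty and clearance.
Seller's account: goods 284096.56 + inland to port 629.43 + export clearance 303.82 + origin terminal 879.29 + freight 2772.05 + destination terminal 393.15 + delivery 216.65 = 289290.95
Buyer's account: brokerage 398.63 + duty 2835.02 = 3233.65

Seller: USD 289290.95; buyer: USD 3233.65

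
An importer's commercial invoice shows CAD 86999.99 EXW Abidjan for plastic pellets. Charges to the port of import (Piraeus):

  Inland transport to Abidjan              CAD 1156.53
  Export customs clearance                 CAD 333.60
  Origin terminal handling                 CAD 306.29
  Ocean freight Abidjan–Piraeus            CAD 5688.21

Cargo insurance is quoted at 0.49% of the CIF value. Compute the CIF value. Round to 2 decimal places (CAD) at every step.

Let C be the CIF value. C = EXW price + pre-shipment costs + freight + 0.49% × C
C − 0.49% × C = 86999.99 + 1156.53 + 333.60 + 306.29 + 5688.21
0.9951 × C = 94484.62
C = 94484.62 / 0.9951 = 94949.87
Insurance premium = 0.49% × 94949.87 = 465.25

CIF value: CAD 94949.87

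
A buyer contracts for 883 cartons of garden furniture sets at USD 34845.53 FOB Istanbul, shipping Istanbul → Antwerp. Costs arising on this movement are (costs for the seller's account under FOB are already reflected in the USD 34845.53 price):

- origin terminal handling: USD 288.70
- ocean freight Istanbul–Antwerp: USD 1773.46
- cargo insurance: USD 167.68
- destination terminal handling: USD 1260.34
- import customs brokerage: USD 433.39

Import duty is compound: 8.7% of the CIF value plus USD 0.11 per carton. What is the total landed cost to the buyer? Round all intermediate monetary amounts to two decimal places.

FOB: the seller bears costs until goods are on board at the origin port; the buyer bears freight, insurance and all costs thereafter.
Already in the invoice (seller's account under FOB): origin terminal — exclude.
CIF value = FOB price + freight + insurance = 34845.53 + 1773.46 + 167.68 = 36786.67
Ad valorem component: 36786.67 × 8.7% = 3200.44
Specific component: 883 × 0.11 = 97.13
Import duty = 3200.44 + 97.13 = 3297.57
Buyer bears: freight 1773.46 + insurance 167.68 + destination terminal 1260.34 + brokerage 433.39 + duty 3297.57 = 6932.44
Landed cost = invoice 34845.53 + 6932.44 = 41777.97

Total landed cost: USD 41777.97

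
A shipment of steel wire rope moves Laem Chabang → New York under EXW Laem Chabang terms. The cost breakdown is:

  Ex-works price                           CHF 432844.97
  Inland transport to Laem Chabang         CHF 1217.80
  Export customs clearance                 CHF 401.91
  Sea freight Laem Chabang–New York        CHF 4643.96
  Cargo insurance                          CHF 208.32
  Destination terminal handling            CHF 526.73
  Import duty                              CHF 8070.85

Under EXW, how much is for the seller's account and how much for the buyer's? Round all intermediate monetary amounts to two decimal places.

EXW: the seller makes goods available at their premises; the buyer bears all onward costs.
Seller's account: goods 432844.97 = 432844.97
Buyer's account: inland to port 1217.80 + export clearance 401.91 + freight 4643.96 + insurance 208.32 + destination terminal 526.73 + duty 8070.85 = 15069.57

Seller: CHF 432844.97; buyer: CHF 15069.57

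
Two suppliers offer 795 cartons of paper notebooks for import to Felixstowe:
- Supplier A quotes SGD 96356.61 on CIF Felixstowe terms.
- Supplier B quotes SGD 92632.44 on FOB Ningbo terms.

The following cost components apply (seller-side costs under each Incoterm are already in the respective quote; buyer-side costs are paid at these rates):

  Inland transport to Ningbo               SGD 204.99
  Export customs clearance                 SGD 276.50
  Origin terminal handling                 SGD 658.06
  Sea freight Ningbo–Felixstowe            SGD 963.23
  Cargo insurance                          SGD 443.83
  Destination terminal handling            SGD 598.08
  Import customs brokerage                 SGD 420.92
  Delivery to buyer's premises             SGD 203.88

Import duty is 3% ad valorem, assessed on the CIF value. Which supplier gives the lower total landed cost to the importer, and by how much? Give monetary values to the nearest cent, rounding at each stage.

Supplier A (CIF):
The CIF price already equals the CIF value: 96356.61
Import duty = 96356.61 × 3% = 2890.70
Buyer bears (A): 598.08 + 420.92 + 203.88 = 1222.88
Landed cost (A) = invoice 96356.61 + 1222.88 + duty 2890.70 = 100470.19
Supplier B (FOB):
CIF value = FOB price + freight + insurance = 92632.44 + 963.23 + 443.83 = 94039.50
Import duty = 94039.50 × 3% = 2821.19
Buyer bears (B): 963.23 + 443.83 + 598.08 + 420.92 + 203.88 = 2629.94
Landed cost (B) = invoice 92632.44 + 2629.94 + duty 2821.19 = 98083.57
Difference = |100470.19 − 98083.57| = 2386.62

Supplier B is cheaper by SGD 2386.62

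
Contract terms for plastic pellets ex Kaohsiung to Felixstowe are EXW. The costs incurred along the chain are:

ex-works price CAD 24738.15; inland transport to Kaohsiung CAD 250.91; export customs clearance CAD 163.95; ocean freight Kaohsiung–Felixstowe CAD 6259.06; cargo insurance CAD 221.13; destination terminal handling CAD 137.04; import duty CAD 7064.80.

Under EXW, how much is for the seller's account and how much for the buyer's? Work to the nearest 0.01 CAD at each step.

Seller: CAD 24738.15; buyer: CAD 14096.89

EXW: the seller makes goods available at their premises; the buyer bears all onward costs.
Seller's account: goods 24738.15 = 24738.15
Buyer's account: inland to port 250.91 + export clearance 163.95 + freight 6259.06 + insurance 221.13 + destination terminal 137.04 + duty 7064.80 = 14096.89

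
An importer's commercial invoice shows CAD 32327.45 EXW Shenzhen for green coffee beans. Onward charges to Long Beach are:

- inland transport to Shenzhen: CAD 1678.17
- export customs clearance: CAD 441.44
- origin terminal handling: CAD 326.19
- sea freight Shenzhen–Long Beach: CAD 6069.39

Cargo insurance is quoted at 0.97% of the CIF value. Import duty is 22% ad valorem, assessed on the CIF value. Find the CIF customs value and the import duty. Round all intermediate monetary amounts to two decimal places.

Let C be the CIF value. C = EXW price + pre-shipment costs + freight + 0.97% × C
C − 0.97% × C = 32327.45 + 1678.17 + 441.44 + 326.19 + 6069.39
0.9903 × C = 40842.64
C = 40842.64 / 0.9903 = 41242.69
Insurance premium = 0.97% × 41242.69 = 400.05
Import duty = 41242.69 × 22% = 9073.39

CIF value: CAD 41242.69; import duty: CAD 9073.39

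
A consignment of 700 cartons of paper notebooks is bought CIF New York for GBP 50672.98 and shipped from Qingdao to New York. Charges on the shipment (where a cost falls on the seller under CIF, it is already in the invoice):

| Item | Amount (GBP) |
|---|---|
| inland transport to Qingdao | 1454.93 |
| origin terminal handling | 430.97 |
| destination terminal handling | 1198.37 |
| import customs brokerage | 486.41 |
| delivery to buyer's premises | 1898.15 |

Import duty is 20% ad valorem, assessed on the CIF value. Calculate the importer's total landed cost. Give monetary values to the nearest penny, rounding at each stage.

CIF: the seller pays costs through ocean freight and marine insurance to the destination port.
Already in the invoice (seller's account under CIF): inland to port, origin terminal — exclude.
The CIF price already equals the CIF value: 50672.98
Import duty = 50672.98 × 20% = 10134.60
Buyer bears: destination terminal 1198.37 + brokerage 486.41 + delivery 1898.15 + duty 10134.60 = 13717.53
Landed cost = invoice 50672.98 + 13717.53 = 64390.51

Total landed cost: GBP 64390.51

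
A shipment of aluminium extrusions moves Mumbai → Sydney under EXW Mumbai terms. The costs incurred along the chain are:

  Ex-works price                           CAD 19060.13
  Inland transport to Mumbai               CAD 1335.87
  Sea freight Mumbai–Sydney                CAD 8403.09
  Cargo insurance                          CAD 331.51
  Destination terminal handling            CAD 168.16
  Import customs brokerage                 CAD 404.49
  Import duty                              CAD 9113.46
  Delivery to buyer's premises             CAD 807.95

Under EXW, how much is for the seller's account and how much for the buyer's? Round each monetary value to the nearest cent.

Seller: CAD 19060.13; buyer: CAD 20564.53

EXW: the seller makes goods available at their premises; the buyer bears all onward costs.
Seller's account: goods 19060.13 = 19060.13
Buyer's account: inland to port 1335.87 + freight 8403.09 + insurance 331.51 + destination terminal 168.16 + brokerage 404.49 + duty 9113.46 + delivery 807.95 = 20564.53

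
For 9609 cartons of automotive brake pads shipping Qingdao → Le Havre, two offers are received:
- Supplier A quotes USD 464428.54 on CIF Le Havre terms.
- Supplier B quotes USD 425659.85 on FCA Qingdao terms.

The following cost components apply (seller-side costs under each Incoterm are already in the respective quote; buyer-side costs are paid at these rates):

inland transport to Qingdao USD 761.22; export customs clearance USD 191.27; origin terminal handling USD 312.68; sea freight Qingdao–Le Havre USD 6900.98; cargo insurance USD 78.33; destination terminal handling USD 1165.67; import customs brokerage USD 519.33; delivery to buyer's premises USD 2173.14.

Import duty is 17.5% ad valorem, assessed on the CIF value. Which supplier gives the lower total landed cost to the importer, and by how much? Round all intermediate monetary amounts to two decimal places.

Supplier A (CIF):
The CIF price already equals the CIF value: 464428.54
Import duty = 464428.54 × 17.5% = 81274.99
Buyer bears (A): 1165.67 + 519.33 + 2173.14 = 3858.14
Landed cost (A) = invoice 464428.54 + 3858.14 + duty 81274.99 = 549561.67
Supplier B (FCA):
CIF value = FCA price + origin terminal + freight + insurance = 425659.85 + 312.68 + 6900.98 + 78.33 = 432951.84
Import duty = 432951.84 × 17.5% = 75766.57
Buyer bears (B): 312.68 + 6900.98 + 78.33 + 1165.67 + 519.33 + 2173.14 = 11150.13
Landed cost (B) = invoice 425659.85 + 11150.13 + duty 75766.57 = 512576.55
Difference = |549561.67 − 512576.55| = 36985.12

Supplier B is cheaper by USD 36985.12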